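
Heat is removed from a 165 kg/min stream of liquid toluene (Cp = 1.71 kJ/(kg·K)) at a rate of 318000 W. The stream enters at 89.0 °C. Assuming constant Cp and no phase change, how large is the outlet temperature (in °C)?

T_out = 21.4 °C

Q = 318000 W = 19080 kJ/min
ΔT = Q/(ṁ·Cp) = 19080/(165×1.71) = 67.624 K
T_out = 89.0 − 67.624 = 21.376 °C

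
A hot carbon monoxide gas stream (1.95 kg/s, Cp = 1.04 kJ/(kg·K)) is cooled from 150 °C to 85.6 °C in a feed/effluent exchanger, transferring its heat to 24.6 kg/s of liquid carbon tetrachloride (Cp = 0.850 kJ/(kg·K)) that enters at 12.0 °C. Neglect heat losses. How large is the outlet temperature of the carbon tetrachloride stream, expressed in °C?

T_c,out = 18.2 °C

Heat released by hot stream: Q = 1.95 × 1.04 × (150 − 85.6) = 130.6 kJ/s
Energy balance on cold side (adiabatic exchanger): Q = ṁ_c·Cp_c·(T_c,out − T_c,in)
T_c,out = 12.0 + 130.6/(24.6 × 0.850) = 18.246 °C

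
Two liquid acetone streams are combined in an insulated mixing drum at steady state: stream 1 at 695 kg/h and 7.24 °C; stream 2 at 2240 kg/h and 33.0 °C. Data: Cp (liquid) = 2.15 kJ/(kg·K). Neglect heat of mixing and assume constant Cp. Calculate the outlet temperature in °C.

T_out = 26.9 °C

Energy balance with Q = 0: Σ ṁᵢCp,ᵢ(T_out − Tᵢ) = 0
Σ ṁᵢCp,ᵢTᵢ = 695×2.15×7.24 + 2240×2.15×33.0 = 169750
Σ ṁᵢCp,ᵢ = 695×2.15 + 2240×2.15 = 6310.2
T_out = 169750 / 6310.2 = 26.9 °C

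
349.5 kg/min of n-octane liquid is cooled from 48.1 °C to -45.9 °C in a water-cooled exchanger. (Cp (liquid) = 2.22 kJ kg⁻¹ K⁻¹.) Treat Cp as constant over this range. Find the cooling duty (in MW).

Q_c = 1.22 MW

Q = ṁ·Cp·ΔT = 349.5 × 2.22 × (-45.9 − 48.1) = -72934 kJ/min
Converting: 72934 / 60 s = 1215.6 kW
Cooling duty = 1.2156 MW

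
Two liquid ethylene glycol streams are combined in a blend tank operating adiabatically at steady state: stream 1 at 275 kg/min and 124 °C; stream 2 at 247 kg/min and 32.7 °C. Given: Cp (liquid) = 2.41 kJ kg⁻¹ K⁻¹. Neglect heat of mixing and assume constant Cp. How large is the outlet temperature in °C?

T_out = 80.8 °C

No heat crosses the boundary, so H_out = H_in.
T_out = Σ ṁᵢCp,ᵢTᵢ / Σ ṁᵢCp,ᵢ
      = 101650 / 1258 = 80.799 °C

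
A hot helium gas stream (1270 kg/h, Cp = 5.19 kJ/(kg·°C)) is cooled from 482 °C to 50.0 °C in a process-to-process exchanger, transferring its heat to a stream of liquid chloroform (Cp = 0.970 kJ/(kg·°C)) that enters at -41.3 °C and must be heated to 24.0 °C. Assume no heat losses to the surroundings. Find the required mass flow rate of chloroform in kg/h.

ṁ_c = 45000 kg/h

Heat released by hot stream: Q = 1270 × 5.19 × (482 − 50.0) = 2.8474e+06 kJ/h
Energy balance on cold side (adiabatic exchanger): Q = ṁ_c·Cp_c·(T_c,out − T_c,in)
ṁ_c = 2.8474e+06 / [0.970 × (24.0 − -41.3)] = 44954 kg/h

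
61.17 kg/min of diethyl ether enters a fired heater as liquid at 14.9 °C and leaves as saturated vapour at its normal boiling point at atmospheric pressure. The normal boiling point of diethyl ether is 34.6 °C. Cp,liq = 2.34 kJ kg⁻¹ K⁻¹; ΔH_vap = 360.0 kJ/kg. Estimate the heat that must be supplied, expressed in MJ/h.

Q = 1490 MJ/h

liquid 14.9→34.6 °C: 46.098 kJ/kg
vaporisation at 34.6 °C: 360 kJ/kg
Δh = 46.098 + 360 = 406.1 kJ/kg
Q = ṁ·Δh = 61.17 kg/min × 406.1 kJ/kg = 24841 kJ/min
|Q| = 414.02 kW = 1490.5 MJ/h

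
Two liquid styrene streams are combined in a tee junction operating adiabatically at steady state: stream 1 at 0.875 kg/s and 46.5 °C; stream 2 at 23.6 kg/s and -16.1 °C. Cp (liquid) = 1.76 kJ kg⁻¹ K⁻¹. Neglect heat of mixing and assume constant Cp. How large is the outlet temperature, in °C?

T_out = -13.9 °C

No heat crosses the boundary, so H_out = H_in.
T_out = Σ ṁᵢCp,ᵢTᵢ / Σ ṁᵢCp,ᵢ
      = -597.12 / 43.076 = -13.862 °C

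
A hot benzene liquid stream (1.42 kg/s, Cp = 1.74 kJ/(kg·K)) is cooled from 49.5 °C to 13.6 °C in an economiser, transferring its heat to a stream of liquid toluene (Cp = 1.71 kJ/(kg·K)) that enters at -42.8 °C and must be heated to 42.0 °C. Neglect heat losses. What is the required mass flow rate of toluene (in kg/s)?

ṁ_c = 0.612 kg/s

Heat released by hot stream: Q = 1.42 × 1.74 × (49.5 − 13.6) = 88.702 kJ/s
Energy balance on cold side (adiabatic exchanger): Q = ṁ_c·Cp_c·(T_c,out − T_c,in)
ṁ_c = 88.702 / [1.71 × (42.0 − -42.8)] = 0.6117 kg/s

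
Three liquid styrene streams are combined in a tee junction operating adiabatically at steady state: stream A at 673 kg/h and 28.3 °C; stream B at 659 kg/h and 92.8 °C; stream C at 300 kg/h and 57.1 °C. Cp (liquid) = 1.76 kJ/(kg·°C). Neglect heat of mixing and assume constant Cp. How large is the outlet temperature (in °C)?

T_out = 59.6 °C

No heat crosses the boundary, so H_out = H_in.
Σ ṁᵢCp,ᵢTᵢ = 673×1.76×28.3 + 659×1.76×92.8 + 300×1.76×57.1 = 171300
Σ ṁᵢCp,ᵢ = 673×1.76 + 659×1.76 + 300×1.76 = 2872.3
T_out = 171300 / 2872.3 = 59.639 °C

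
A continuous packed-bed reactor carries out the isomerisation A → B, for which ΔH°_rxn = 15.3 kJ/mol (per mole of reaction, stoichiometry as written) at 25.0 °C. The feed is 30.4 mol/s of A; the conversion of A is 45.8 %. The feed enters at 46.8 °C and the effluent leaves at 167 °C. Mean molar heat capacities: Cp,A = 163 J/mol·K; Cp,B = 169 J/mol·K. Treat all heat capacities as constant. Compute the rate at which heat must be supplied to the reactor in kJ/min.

Q_in = 49200 kJ/min

Extent of reaction ξ = 0.458 × 30.4 = 13.923 mol/s
Reaction term: ξ·ΔH°_rxn = 13.923 × 15.3 = 213.02 kJ/s
Sensible, feed 46.8→25 °C: -108.02 kJ/s
Outlet flows (mol/s): A 16.477, B 13.923
Sensible, products 25→167 °C: 715.5 kJ/s
Q = ΔH = 820.5 kJ/s = 820.5 kW
Heat supplied = 49230 kJ/min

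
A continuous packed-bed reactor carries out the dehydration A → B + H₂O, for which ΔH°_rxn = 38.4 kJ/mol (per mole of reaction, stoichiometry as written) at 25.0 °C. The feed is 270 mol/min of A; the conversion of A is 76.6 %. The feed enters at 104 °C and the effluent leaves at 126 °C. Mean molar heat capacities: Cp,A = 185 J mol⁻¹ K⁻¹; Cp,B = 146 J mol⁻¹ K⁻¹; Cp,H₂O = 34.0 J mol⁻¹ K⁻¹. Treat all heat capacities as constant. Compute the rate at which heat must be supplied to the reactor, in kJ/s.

Extent of reaction ξ = 0.766 × 270 = 206.82 mol/min
Reaction term: ξ·ΔH°_rxn = 206.82 × 38.4 = 7941.9 kJ/min
Sensible, feed 104→25 °C: -3946.1 kJ/min
Outlet flows (mol/min): A 63.18, B 206.82, H₂O 206.82
Sensible, products 25→126 °C: 4940.5 kJ/min
Q = ΔH = 8936.3 kJ/min = 148.94 kW
Heat supplied = 148.94 kJ/s

Q_in = 149 kJ/s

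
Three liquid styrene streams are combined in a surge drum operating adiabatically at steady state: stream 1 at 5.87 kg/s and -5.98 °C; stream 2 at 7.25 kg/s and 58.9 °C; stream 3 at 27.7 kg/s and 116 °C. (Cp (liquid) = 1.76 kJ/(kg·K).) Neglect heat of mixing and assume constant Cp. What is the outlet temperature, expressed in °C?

T_out = 88.3 °C

Energy balance with Q = 0: Σ ṁᵢCp,ᵢ(T_out − Tᵢ) = 0
T_out = Σ ṁᵢCp,ᵢTᵢ / Σ ṁᵢCp,ᵢ
      = 6345 / 71.843 = 88.318 °C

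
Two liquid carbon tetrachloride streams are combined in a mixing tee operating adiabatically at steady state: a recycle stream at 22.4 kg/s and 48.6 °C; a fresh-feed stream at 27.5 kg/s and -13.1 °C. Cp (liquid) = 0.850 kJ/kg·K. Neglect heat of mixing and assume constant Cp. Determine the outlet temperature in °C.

Energy balance with Q = 0: Σ ṁᵢCp,ᵢ(T_out − Tᵢ) = 0
T_out = Σ ṁᵢCp,ᵢTᵢ / Σ ṁᵢCp,ᵢ
      = 619.13 / 42.415 = 14.597 °C

T_out = 14.6 °C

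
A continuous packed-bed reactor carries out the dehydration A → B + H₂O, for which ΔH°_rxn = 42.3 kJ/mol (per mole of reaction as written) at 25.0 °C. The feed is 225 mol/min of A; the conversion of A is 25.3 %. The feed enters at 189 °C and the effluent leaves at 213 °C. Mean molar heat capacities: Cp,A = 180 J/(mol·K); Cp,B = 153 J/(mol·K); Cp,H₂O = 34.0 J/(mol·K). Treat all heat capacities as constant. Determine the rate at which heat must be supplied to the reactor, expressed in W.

Q_in = 57600 W

Extent of reaction ξ = 0.253 × 225 = 56.925 mol/min
Reaction term: ξ·ΔH°_rxn = 56.925 × 42.3 = 2407.9 kJ/min
Sensible, feed 189→25 °C: -6642 kJ/min
Outlet flows (mol/min): A 168.07, B 56.925, H₂O 56.925
Sensible, products 25→213 °C: 7688.9 kJ/min
Q = ΔH = 3454.8 kJ/min = 57.581 kW
Heat supplied = 57581 W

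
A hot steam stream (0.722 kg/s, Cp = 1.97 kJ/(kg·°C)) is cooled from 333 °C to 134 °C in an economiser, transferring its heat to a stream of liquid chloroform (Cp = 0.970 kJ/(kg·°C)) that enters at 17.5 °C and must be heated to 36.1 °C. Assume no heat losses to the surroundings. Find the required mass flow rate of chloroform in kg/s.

Heat released by hot stream: Q = 0.722 × 1.97 × (333 − 134) = 283.05 kJ/s
Energy balance on cold side (adiabatic exchanger): Q = ṁ_c·Cp_c·(T_c,out − T_c,in)
ṁ_c = 283.05 / [0.970 × (36.1 − 17.5)] = 15.688 kg/s

ṁ_c = 15.7 kg/s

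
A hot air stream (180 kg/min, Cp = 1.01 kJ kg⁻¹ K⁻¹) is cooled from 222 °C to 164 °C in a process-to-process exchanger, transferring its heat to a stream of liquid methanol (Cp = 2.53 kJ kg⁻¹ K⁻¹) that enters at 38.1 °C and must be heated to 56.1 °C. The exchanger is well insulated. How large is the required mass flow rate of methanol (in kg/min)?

Heat released by hot stream: Q = 180 × 1.01 × (222 − 164) = 10544 kJ/min
Energy balance on cold side (adiabatic exchanger): Q = ṁ_c·Cp_c·(T_c,out − T_c,in)
ṁ_c = 10544 / [2.53 × (56.1 − 38.1)] = 231.54 kg/min

ṁ_c = 232 kg/min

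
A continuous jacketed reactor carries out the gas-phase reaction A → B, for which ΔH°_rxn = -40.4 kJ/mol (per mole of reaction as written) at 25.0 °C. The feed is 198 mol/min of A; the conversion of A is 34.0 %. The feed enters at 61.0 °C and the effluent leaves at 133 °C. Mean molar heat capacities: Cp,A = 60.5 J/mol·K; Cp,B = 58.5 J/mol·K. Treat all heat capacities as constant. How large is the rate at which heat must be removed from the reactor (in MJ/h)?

Q_out = 112 MJ/h

Extent of reaction ξ = 0.340 × 198 = 67.32 mol/min
Reaction term: ξ·ΔH°_rxn = 67.32 × -40.4 = -2719.7 kJ/min
Sensible, feed 61.0→25 °C: -431.24 kJ/min
Outlet flows (mol/min): A 130.68, B 67.32
Sensible, products 25→133 °C: 1279.2 kJ/min
Q = ΔH = -1871.8 kJ/min = -31.196 kW
Heat removed = 112.31 MJ/h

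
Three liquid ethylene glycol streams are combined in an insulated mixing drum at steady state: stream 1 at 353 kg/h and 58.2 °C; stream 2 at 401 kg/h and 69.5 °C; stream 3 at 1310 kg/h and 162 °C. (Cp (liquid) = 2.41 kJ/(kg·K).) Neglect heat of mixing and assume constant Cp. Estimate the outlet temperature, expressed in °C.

No heat crosses the boundary, so H_out = H_in.
Σ ṁᵢCp,ᵢTᵢ = 353×2.41×58.2 + 401×2.41×69.5 + 1310×2.41×162 = 628130
Σ ṁᵢCp,ᵢ = 353×2.41 + 401×2.41 + 1310×2.41 = 4974.2
T_out = 628130 / 4974.2 = 126.28 °C

T_out = 126 °C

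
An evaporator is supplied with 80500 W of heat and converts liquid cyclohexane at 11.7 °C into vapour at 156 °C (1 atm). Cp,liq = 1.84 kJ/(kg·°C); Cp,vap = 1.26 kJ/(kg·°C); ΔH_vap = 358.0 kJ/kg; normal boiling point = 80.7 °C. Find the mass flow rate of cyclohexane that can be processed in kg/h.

Δh = 1.84×(80.7−11.7) + 358.0 + 1.26×(156−80.7) = 579.84 kJ/kg
Q = 80500 W = 80.5 kJ/s = 289800 kJ/h
ṁ = Q/Δh = 289800 / 579.84 = 499.79 kg/h

ṁ = 500 kg/h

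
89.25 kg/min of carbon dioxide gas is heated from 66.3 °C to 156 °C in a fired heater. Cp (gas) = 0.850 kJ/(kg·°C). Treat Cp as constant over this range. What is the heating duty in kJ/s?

Q = ṁ·Cp·ΔT = 89.25 × 0.850 × (156 − 66.3) = 6804.9 kJ/min
Converting: 6804.9 / 60 s = 113.41 kW

Q = 113 kJ/s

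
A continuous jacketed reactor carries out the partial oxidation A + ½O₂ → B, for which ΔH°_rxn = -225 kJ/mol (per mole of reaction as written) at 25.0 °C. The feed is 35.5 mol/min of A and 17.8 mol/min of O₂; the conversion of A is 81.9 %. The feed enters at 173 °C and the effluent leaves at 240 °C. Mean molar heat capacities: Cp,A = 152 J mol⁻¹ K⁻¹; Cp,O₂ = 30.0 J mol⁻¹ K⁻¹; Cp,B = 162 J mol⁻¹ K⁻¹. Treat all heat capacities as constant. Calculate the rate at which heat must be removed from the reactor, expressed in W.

Extent of reaction ξ = 0.819 × 35.5 = 29.074 mol/min
Reaction term: ξ·ΔH°_rxn = 29.074 × -225 = -6541.8 kJ/min
Sensible, feed 173→25 °C: -877.64 kJ/min
Outlet flows (mol/min): A 6.4255, O₂ 3.2628, B 29.074
Sensible, products 25→240 °C: 1243.7 kJ/min
Q = ΔH = -6175.7 kJ/min = -102.93 kW
Heat removed = 102930 W

Q_out = 103000 W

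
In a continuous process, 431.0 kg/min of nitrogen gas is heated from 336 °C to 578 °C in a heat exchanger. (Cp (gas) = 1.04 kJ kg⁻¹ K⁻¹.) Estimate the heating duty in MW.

Q = 1.81 MW

Q = ṁ·Cp·ΔT = 431.0 × 1.04 × (578 − 336) = 108470 kJ/min
Converting: 108470 / 60 s = 1807.9 kW
Heating duty = 1.8079 MW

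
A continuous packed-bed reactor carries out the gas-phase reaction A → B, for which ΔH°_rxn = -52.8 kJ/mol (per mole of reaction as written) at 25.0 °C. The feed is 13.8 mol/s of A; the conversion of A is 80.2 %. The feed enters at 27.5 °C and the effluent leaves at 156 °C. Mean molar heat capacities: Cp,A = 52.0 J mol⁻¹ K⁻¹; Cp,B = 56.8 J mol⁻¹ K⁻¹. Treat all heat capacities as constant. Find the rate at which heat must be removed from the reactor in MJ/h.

Extent of reaction ξ = 0.802 × 13.8 = 11.068 mol/s
Reaction term: ξ·ΔH°_rxn = 11.068 × -52.8 = -584.37 kJ/s
Sensible, feed 27.5→25 °C: -1.794 kJ/s
Outlet flows (mol/s): A 2.7324, B 11.068
Sensible, products 25→156 °C: 100.96 kJ/s
Q = ΔH = -485.2 kJ/s = -485.2 kW
Heat removed = 1746.7 MJ/h

Q_out = 1750 MJ/h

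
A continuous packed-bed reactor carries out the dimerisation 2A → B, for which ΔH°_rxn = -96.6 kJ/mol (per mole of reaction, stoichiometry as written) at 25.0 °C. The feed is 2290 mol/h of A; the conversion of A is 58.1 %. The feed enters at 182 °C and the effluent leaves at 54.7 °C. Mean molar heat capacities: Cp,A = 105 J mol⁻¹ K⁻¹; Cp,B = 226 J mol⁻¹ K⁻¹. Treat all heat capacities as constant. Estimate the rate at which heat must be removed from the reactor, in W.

Extent of reaction ξ = 0.581 × 2290 / 2 = 665.25 mol/h
Reaction term: ξ·ΔH°_rxn = 665.25 × -96.6 = -64263 kJ/h
Sensible, feed 182→25 °C: -37751 kJ/h
Outlet flows (mol/h): A 959.51, B 665.25
Sensible, products 25→54.7 °C: 7457.5 kJ/h
Q = ΔH = -94556 kJ/h = -26.266 kW
Heat removed = 26266 W

Q_out = 26300 W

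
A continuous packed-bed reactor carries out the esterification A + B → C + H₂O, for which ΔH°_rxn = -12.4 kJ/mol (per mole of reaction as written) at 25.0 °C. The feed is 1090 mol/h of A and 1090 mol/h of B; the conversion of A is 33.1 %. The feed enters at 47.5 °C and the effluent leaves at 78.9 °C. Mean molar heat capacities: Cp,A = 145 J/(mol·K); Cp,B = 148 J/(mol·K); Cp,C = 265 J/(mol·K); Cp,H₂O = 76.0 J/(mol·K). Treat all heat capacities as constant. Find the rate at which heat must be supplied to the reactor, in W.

Q_in = 1800 W

Extent of reaction ξ = 0.331 × 1090 = 360.79 mol/h
Reaction term: ξ·ΔH°_rxn = 360.79 × -12.4 = -4473.8 kJ/h
Sensible, feed 47.5→25 °C: -7185.8 kJ/h
Outlet flows (mol/h): A 729.21, B 729.21, C 360.79, H₂O 360.79
Sensible, products 25→78.9 °C: 18147 kJ/h
Q = ΔH = 6487.9 kJ/h = 1.8022 kW
Heat supplied = 1802.2 W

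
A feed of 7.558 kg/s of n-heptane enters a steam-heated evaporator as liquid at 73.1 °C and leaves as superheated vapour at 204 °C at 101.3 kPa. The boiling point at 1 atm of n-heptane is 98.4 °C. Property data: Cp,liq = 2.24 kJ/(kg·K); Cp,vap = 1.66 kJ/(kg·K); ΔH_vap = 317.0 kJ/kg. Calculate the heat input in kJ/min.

Q = 249000 kJ/min

liquid 73.1→98.4 °C: 56.672 kJ/kg
vaporisation at 98.4 °C: 317 kJ/kg
vapour 98.4→204 °C: 175.3 kJ/kg
Δh = 56.672 + 317 + 175.3 = 548.97 kJ/kg
Q = ṁ·Δh = 7.558 kg/s × 548.97 kJ/kg = 4149.1 kJ/s
|Q| = 4149.1 kW = 248950 kJ/min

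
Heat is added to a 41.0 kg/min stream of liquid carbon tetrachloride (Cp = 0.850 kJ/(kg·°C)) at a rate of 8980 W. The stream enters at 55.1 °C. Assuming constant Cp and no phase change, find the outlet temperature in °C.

Q = 8980 W = 538.8 kJ/min
ΔT = Q/(ṁ·Cp) = 538.8/(41.0×0.850) = 15.461 K
T_out = 55.1 + 15.461 = 70.561 °C

T_out = 70.6 °C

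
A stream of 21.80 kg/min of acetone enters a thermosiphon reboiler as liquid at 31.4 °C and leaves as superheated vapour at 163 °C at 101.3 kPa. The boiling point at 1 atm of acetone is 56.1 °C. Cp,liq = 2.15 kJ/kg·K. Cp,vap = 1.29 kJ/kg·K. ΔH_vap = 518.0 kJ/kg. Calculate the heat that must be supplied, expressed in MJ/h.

Q = 927 MJ/h

liquid 31.4→56.1 °C: 53.105 kJ/kg
vaporisation at 56.1 °C: 518 kJ/kg
vapour 56.1→163 °C: 137.9 kJ/kg
Δh = 53.105 + 518 + 137.9 = 709.01 kJ/kg
Q = ṁ·Δh = 21.80 kg/min × 709.01 kJ/kg = 15456 kJ/min
|Q| = 257.61 kW = 927.38 MJ/h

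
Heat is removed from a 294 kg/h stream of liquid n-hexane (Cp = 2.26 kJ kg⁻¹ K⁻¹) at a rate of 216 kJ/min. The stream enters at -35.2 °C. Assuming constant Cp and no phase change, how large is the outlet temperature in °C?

T_out = -54.7 °C

Q = 216 kJ/min = 12960 kJ/h
ΔT = Q/(ṁ·Cp) = 12960/(294×2.26) = 19.505 K
T_out = -35.2 − 19.505 = -54.705 °C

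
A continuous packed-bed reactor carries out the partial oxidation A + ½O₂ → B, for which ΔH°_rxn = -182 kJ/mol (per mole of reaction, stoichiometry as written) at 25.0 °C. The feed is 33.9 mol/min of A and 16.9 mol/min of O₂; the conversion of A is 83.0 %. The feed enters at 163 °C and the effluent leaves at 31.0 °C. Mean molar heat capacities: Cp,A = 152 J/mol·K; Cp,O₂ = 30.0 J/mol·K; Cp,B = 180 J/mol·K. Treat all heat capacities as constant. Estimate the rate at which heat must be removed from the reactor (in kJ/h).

Extent of reaction ξ = 0.830 × 33.9 = 28.137 mol/min
Reaction term: ξ·ΔH°_rxn = 28.137 × -182 = -5120.9 kJ/min
Sensible, feed 163→25 °C: -781.05 kJ/min
Outlet flows (mol/min): A 5.763, O₂ 2.8315, B 28.137
Sensible, products 25→31.0 °C: 36.153 kJ/min
Q = ΔH = -5865.8 kJ/min = -97.764 kW
Heat removed = 351950 kJ/h

Q_out = 352000 kJ/h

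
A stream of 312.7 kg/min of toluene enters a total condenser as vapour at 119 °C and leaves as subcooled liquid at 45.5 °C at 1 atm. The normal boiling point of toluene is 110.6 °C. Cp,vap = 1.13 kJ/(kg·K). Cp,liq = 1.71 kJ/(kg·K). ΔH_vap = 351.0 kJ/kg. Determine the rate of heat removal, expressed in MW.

vapour 119→110.6 °C: -9.492 kJ/kg
condensation at 110.6 °C: -351 kJ/kg
liquid 110.6→45.5 °C: -111.32 kJ/kg
Δh = -9.492 + -351 + -111.32 = -471.81 kJ/kg
Q = ṁ·Δh = 312.7 kg/min × -471.81 kJ/kg = -147540 kJ/min
|Q| = 2458.9 kW = 2.4589 MW

Q_c = 2.46 MW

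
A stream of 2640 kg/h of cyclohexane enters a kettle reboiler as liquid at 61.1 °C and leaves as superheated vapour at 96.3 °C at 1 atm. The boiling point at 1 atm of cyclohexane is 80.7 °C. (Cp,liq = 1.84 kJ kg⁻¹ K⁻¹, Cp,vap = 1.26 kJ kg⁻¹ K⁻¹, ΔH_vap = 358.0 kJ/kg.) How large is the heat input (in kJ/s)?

liquid 61.1→80.7 °C: 36.064 kJ/kg
vaporisation at 80.7 °C: 358 kJ/kg
vapour 80.7→96.3 °C: 19.656 kJ/kg
Δh = 36.064 + 358 + 19.656 = 413.72 kJ/kg
Q = ṁ·Δh = 2640 kg/h × 413.72 kJ/kg = 1.0922e+06 kJ/h
|Q| = 303.39 kW

Q = 303 kJ/s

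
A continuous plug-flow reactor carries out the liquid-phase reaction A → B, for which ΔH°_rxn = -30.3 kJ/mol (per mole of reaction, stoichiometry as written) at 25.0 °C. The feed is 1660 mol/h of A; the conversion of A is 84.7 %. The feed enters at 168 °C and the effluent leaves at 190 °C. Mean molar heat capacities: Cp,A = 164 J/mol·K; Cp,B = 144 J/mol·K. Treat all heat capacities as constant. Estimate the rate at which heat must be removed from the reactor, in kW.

Q_out = 11.5 kW

Extent of reaction ξ = 0.847 × 1660 = 1406 mol/h
Reaction term: ξ·ΔH°_rxn = 1406 × -30.3 = -42602 kJ/h
Sensible, feed 168→25 °C: -38930 kJ/h
Outlet flows (mol/h): A 253.98, B 1406
Sensible, products 25→190 °C: 40280 kJ/h
Q = ΔH = -41253 kJ/h = -11.459 kW
Heat removed = 11.459 kW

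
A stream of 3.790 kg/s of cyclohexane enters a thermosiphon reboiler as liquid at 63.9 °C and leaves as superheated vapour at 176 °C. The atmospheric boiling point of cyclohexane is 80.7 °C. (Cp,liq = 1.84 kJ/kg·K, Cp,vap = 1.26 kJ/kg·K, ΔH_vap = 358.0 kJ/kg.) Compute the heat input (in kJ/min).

Q = 116000 kJ/min

liquid 63.9→80.7 °C: 30.912 kJ/kg
vaporisation at 80.7 °C: 358 kJ/kg
vapour 80.7→176 °C: 120.08 kJ/kg
Δh = 30.912 + 358 + 120.08 = 508.99 kJ/kg
Q = ṁ·Δh = 3.790 kg/s × 508.99 kJ/kg = 1929.1 kJ/s
|Q| = 1929.1 kW = 115740 kJ/min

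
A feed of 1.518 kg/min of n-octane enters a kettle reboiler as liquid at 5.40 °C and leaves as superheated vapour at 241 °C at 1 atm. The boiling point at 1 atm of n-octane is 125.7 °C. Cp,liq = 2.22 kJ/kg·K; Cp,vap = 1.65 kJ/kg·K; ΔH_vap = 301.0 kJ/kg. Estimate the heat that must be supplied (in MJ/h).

Q = 69.1 MJ/h

liquid 5.40→125.7 °C: 267.07 kJ/kg
vaporisation at 125.7 °C: 301 kJ/kg
vapour 125.7→241 °C: 190.24 kJ/kg
Δh = 267.07 + 301 + 190.24 = 758.31 kJ/kg
Q = ṁ·Δh = 1.518 kg/min × 758.31 kJ/kg = 1151.1 kJ/min
|Q| = 19.185 kW = 69.067 MJ/h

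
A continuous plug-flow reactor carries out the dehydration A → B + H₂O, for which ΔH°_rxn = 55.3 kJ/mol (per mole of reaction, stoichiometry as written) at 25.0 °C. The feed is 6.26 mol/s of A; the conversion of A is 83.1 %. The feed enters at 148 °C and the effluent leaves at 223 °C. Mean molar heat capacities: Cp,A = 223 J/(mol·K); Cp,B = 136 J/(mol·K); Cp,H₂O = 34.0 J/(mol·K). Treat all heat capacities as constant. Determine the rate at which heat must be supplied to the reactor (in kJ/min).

Q_in = 20300 kJ/min

Extent of reaction ξ = 0.831 × 6.26 = 5.2021 mol/s
Reaction term: ξ·ΔH°_rxn = 5.2021 × 55.3 = 287.67 kJ/s
Sensible, feed 148→25 °C: -171.71 kJ/s
Outlet flows (mol/s): A 1.0579, B 5.2021, H₂O 5.2021
Sensible, products 25→223 °C: 221.81 kJ/s
Q = ΔH = 337.78 kJ/s = 337.78 kW
Heat supplied = 20267 kJ/min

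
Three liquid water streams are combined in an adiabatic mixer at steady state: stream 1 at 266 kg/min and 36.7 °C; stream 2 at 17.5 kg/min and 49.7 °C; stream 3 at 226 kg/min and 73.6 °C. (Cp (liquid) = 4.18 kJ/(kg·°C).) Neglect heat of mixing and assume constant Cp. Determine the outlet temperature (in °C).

T_out = 53.5 °C

Adiabatic, steady state ⇒ Σ ṁᵢCp,ᵢ(T_out − Tᵢ) = 0
T_out = Σ ṁᵢCp,ᵢTᵢ / Σ ṁᵢCp,ᵢ
      = 113970 / 2129.7 = 53.514 °C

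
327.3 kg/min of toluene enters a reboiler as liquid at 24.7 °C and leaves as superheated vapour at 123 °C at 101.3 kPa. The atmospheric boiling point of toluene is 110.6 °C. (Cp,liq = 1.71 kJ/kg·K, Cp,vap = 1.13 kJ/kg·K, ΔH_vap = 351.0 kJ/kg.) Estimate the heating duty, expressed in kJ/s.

liquid 24.7→110.6 °C: 146.89 kJ/kg
vaporisation at 110.6 °C: 351 kJ/kg
vapour 110.6→123 °C: 14.012 kJ/kg
Δh = 146.89 + 351 + 14.012 = 511.9 kJ/kg
Q = ṁ·Δh = 327.3 kg/min × 511.9 kJ/kg = 167550 kJ/min
|Q| = 2792.4 kW

Q = 2790 kJ/s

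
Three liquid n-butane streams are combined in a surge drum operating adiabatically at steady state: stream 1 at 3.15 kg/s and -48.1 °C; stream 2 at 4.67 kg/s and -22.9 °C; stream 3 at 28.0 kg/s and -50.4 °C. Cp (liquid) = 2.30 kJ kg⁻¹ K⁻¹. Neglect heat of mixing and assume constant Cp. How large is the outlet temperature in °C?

No heat crosses the boundary, so H_out = H_in.
T_out = Σ ṁᵢCp,ᵢTᵢ / Σ ṁᵢCp,ᵢ
      = -3840.2 / 82.386 = -46.612 °C

T_out = -46.6 °C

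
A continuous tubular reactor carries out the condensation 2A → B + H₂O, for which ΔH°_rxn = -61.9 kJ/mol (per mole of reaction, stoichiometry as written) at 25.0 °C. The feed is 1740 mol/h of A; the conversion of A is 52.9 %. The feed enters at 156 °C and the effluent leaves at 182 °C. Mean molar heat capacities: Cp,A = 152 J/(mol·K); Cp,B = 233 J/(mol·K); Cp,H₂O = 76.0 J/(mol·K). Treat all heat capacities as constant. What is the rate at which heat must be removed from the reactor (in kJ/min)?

Extent of reaction ξ = 0.529 × 1740 / 2 = 460.23 mol/h
Reaction term: ξ·ΔH°_rxn = 460.23 × -61.9 = -28488 kJ/h
Sensible, feed 156→25 °C: -34647 kJ/h
Outlet flows (mol/h): A 819.54, B 460.23, H₂O 460.23
Sensible, products 25→182 °C: 41885 kJ/h
Q = ΔH = -21250 kJ/h = -5.9029 kW
Heat removed = 354.17 kJ/min

Q_out = 354 kJ/min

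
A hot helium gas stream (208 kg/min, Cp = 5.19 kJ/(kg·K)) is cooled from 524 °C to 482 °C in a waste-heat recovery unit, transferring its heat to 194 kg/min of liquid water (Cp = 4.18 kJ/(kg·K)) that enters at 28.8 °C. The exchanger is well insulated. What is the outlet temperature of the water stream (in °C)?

T_c,out = 84.7 °C

Heat released by hot stream: Q = 208 × 5.19 × (524 − 482) = 45340 kJ/min
Energy balance on cold side (adiabatic exchanger): Q = ṁ_c·Cp_c·(T_c,out − T_c,in)
T_c,out = 28.8 + 45340/(194 × 4.18) = 84.712 °C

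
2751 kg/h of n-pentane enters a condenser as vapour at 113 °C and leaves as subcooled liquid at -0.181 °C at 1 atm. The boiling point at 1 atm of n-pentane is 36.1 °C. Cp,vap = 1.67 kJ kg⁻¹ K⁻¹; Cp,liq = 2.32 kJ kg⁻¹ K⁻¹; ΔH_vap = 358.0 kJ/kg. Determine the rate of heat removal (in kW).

Q_c = 436 kW

vapour 113→36.1 °C: -128.42 kJ/kg
condensation at 36.1 °C: -358 kJ/kg
liquid 36.1→-0.181 °C: -84.172 kJ/kg
Δh = -128.42 + -358 + -84.172 = -570.59 kJ/kg
Q = ṁ·Δh = 2751 kg/h × -570.59 kJ/kg = -1.5697e+06 kJ/h
|Q| = 436.03 kW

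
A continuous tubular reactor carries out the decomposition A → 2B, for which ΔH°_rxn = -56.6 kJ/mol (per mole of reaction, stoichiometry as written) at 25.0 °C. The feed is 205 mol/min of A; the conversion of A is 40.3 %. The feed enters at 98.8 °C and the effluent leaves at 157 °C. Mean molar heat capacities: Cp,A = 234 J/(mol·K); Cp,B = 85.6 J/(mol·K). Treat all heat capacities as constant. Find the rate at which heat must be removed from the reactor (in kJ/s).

Q_out = 42.8 kJ/s

Extent of reaction ξ = 0.403 × 205 = 82.615 mol/min
Reaction term: ξ·ΔH°_rxn = 82.615 × -56.6 = -4676 kJ/min
Sensible, feed 98.8→25 °C: -3540.2 kJ/min
Outlet flows (mol/min): A 122.38, B 165.23
Sensible, products 25→157 °C: 5647.2 kJ/min
Q = ΔH = -2569 kJ/min = -42.817 kW
Heat removed = 42.817 kJ/s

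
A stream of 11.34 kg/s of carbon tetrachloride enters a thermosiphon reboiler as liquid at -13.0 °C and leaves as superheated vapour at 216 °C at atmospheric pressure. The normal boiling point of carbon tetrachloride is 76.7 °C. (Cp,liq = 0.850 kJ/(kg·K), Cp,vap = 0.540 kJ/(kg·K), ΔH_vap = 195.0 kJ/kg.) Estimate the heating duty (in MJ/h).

Q = 14100 MJ/h

liquid -13.0→76.7 °C: 76.245 kJ/kg
vaporisation at 76.7 °C: 195 kJ/kg
vapour 76.7→216 °C: 75.222 kJ/kg
Δh = 76.245 + 195 + 75.222 = 346.47 kJ/kg
Q = ṁ·Δh = 11.34 kg/s × 346.47 kJ/kg = 3928.9 kJ/s
|Q| = 3928.9 kW = 14144 MJ/h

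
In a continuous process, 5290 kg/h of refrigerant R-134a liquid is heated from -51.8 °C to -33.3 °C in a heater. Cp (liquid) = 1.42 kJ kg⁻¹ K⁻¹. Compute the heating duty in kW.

Q = 38.6 kW

Q = ṁ·Cp·ΔT = 5290 × 1.42 × (-33.3 − -51.8) = 138970 kJ/h
Converting: 138970 / 3600 s = 38.602 kW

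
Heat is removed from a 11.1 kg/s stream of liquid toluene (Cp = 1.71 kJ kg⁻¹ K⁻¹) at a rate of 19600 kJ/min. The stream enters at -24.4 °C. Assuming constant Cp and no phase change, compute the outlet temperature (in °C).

T_out = -41.6 °C

Q = 19600 kJ/min = 326.67 kJ/s
ΔT = Q/(ṁ·Cp) = 326.67/(11.1×1.71) = 17.21 K
T_out = -24.4 − 17.21 = -41.61 °C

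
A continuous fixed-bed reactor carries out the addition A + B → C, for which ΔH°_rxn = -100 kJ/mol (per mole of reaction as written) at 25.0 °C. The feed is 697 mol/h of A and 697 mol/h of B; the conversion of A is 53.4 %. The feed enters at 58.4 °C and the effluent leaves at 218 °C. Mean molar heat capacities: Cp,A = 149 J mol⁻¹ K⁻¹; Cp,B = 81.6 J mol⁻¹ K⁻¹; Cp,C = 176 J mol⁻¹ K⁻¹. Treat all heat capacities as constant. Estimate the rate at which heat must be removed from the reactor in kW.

Extent of reaction ξ = 0.534 × 697 = 372.2 mol/h
Reaction term: ξ·ΔH°_rxn = 372.2 × -100 = -37220 kJ/h
Sensible, feed 58.4→25 °C: -5368.3 kJ/h
Outlet flows (mol/h): A 324.8, B 324.8, C 372.2
Sensible, products 25→218 °C: 27098 kJ/h
Q = ΔH = -15490 kJ/h = -4.3027 kW
Heat removed = 4.3027 kW

Q_out = 4.30 kW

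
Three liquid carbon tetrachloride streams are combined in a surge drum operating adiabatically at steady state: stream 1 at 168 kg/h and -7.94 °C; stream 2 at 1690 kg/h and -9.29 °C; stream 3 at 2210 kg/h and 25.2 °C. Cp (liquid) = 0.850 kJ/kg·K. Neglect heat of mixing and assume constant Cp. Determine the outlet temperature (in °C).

Energy balance with Q = 0: Σ ṁᵢCp,ᵢ(T_out − Tᵢ) = 0
Σ ṁᵢCp,ᵢTᵢ = 168×0.850×-7.94 + 1690×0.850×-9.29 + 2210×0.850×25.2 = 32859
Σ ṁᵢCp,ᵢ = 168×0.850 + 1690×0.850 + 2210×0.850 = 3457.8
T_out = 32859 / 3457.8 = 9.5029 °C

T_out = 9.50 °C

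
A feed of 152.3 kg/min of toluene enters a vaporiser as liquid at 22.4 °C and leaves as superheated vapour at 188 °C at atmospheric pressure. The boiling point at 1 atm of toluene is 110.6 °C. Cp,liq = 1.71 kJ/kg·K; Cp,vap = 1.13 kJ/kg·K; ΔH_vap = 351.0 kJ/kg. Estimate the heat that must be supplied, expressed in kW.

liquid 22.4→110.6 °C: 150.82 kJ/kg
vaporisation at 110.6 °C: 351 kJ/kg
vapour 110.6→188 °C: 87.462 kJ/kg
Δh = 150.82 + 351 + 87.462 = 589.28 kJ/kg
Q = ṁ·Δh = 152.3 kg/min × 589.28 kJ/kg = 89748 kJ/min
|Q| = 1495.8 kW

Q = 1500 kW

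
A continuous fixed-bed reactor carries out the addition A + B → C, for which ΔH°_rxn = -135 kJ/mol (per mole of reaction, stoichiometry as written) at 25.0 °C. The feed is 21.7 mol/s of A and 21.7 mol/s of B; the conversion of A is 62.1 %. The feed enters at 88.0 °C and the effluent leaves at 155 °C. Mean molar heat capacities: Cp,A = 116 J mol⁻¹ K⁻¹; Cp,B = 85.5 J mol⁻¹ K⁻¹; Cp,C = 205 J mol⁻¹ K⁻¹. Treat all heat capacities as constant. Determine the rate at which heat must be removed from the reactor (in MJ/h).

Q_out = 5470 MJ/h

Extent of reaction ξ = 0.621 × 21.7 = 13.476 mol/s
Reaction term: ξ·ΔH°_rxn = 13.476 × -135 = -1819.2 kJ/s
Sensible, feed 88.0→25 °C: -275.47 kJ/s
Outlet flows (mol/s): A 8.2243, B 8.2243, C 13.476
Sensible, products 25→155 °C: 574.56 kJ/s
Q = ΔH = -1520.1 kJ/s = -1520.1 kW
Heat removed = 5472.5 MJ/h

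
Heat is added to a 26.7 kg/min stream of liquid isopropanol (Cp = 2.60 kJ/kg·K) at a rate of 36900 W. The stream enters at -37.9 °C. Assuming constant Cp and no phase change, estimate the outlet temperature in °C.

T_out = -6.01 °C

Q = 36900 W = 2214 kJ/min
ΔT = Q/(ṁ·Cp) = 2214/(26.7×2.60) = 31.893 K
T_out = -37.9 + 31.893 = -6.0072 °C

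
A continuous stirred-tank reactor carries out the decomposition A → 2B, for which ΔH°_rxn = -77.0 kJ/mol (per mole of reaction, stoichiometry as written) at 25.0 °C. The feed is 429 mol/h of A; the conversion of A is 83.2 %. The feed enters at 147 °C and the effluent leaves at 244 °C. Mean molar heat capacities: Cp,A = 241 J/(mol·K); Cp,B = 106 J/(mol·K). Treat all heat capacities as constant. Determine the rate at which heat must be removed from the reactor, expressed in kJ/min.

Q_out = 329 kJ/min

Extent of reaction ξ = 0.832 × 429 = 356.93 mol/h
Reaction term: ξ·ΔH°_rxn = 356.93 × -77.0 = -27483 kJ/h
Sensible, feed 147→25 °C: -12613 kJ/h
Outlet flows (mol/h): A 72.072, B 713.86
Sensible, products 25→244 °C: 20375 kJ/h
Q = ΔH = -19722 kJ/h = -5.4782 kW
Heat removed = 328.69 kJ/min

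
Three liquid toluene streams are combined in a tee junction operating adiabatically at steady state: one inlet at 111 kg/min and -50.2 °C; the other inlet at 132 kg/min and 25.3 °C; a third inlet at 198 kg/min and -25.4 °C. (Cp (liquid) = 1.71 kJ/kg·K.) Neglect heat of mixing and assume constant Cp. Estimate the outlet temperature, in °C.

T_out = -16.5 °C

No heat crosses the boundary, so H_out = H_in.
T_out = Σ ṁᵢCp,ᵢTᵢ / Σ ṁᵢCp,ᵢ
      = -12418 / 754.11 = -16.467 °C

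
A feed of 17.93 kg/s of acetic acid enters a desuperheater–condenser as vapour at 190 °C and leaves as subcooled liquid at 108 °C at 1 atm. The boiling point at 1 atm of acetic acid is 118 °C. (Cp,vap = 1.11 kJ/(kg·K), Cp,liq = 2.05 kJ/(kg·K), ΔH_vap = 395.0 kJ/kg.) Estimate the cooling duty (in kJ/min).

Q_c = 533000 kJ/min

vapour 190→118 °C: -79.92 kJ/kg
condensation at 118 °C: -395 kJ/kg
liquid 118→108 °C: -20.5 kJ/kg
Δh = -79.92 + -395 + -20.5 = -495.42 kJ/kg
Q = ṁ·Δh = 17.93 kg/s × -495.42 kJ/kg = -8882.9 kJ/s
|Q| = 8882.9 kW = 532970 kJ/min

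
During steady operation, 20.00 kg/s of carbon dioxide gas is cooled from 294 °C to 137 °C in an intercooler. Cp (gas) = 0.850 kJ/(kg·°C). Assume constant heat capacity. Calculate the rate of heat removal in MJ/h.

Q = ṁ·Cp·ΔT = 20.00 × 0.850 × (137 − 294) = -2669 kJ/s
Cooling duty = 9608.4 MJ/h

Q_c = 9610 MJ/h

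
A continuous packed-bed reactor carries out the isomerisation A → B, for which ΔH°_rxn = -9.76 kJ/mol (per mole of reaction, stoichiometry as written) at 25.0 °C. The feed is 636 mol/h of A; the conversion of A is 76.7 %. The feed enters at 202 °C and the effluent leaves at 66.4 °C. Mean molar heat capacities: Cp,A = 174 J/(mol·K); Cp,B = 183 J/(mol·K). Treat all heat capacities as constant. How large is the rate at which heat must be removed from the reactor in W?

Q_out = 5440 W

Extent of reaction ξ = 0.767 × 636 = 487.81 mol/h
Reaction term: ξ·ΔH°_rxn = 487.81 × -9.76 = -4761 kJ/h
Sensible, feed 202→25 °C: -19588 kJ/h
Outlet flows (mol/h): A 148.19, B 487.81
Sensible, products 25→66.4 °C: 4763.2 kJ/h
Q = ΔH = -19585 kJ/h = -5.4404 kW
Heat removed = 5440.4 W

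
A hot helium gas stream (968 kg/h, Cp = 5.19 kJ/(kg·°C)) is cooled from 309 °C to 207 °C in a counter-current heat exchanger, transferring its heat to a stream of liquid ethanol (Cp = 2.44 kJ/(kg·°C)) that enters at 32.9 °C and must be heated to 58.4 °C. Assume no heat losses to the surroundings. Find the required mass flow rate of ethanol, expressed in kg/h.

ṁ_c = 8240 kg/h

Heat released by hot stream: Q = 968 × 5.19 × (309 − 207) = 512440 kJ/h
Energy balance on cold side (adiabatic exchanger): Q = ṁ_c·Cp_c·(T_c,out − T_c,in)
ṁ_c = 512440 / [2.44 × (58.4 − 32.9)] = 8235.9 kg/h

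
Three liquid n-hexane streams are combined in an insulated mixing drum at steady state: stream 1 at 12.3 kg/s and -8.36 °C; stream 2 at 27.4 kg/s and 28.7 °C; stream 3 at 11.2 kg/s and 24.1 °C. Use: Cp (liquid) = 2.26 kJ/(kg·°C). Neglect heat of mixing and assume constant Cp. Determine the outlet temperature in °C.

T_out = 18.7 °C

No heat crosses the boundary, so H_out = H_in.
Σ ṁᵢCp,ᵢTᵢ = 12.3×2.26×-8.36 + 27.4×2.26×28.7 + 11.2×2.26×24.1 = 2154.8
Σ ṁᵢCp,ᵢ = 12.3×2.26 + 27.4×2.26 + 11.2×2.26 = 115.03
T_out = 2154.8 / 115.03 = 18.732 °C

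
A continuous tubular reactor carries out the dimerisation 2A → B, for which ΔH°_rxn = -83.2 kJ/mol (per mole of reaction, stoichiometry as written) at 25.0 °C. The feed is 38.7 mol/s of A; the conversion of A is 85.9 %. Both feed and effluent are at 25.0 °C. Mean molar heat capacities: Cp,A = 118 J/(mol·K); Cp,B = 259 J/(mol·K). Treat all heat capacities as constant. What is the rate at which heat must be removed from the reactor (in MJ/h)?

Q_out = 4980 MJ/h

Extent of reaction ξ = 0.859 × 38.7 / 2 = 16.622 mol/s
Reaction term: ξ·ΔH°_rxn = 16.622 × -83.2 = -1382.9 kJ/s
Q = ΔH = -1382.9 kJ/s = -1382.9 kW
Heat removed = 4978.5 MJ/h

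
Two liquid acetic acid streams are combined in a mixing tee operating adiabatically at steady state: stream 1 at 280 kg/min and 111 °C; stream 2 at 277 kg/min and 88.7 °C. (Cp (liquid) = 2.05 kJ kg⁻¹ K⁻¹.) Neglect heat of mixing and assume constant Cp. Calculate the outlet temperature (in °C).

Adiabatic, steady state ⇒ Σ ṁᵢCp,ᵢ(T_out − Tᵢ) = 0
Σ ṁᵢCp,ᵢTᵢ = 280×2.05×111 + 277×2.05×88.7 = 114080
Σ ṁᵢCp,ᵢ = 280×2.05 + 277×2.05 = 1141.8
T_out = 114080 / 1141.8 = 99.91 °C

T_out = 99.9 °C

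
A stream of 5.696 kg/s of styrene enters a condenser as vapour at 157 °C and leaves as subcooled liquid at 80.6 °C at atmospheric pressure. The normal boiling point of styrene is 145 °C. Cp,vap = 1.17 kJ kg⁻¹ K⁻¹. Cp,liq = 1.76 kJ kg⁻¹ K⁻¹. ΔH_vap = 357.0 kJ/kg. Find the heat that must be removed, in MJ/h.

Q_c = 9930 MJ/h

vapour 157→145 °C: -14.04 kJ/kg
condensation at 145 °C: -357 kJ/kg
liquid 145→80.6 °C: -113.34 kJ/kg
Δh = -14.04 + -357 + -113.34 = -484.38 kJ/kg
Q = ṁ·Δh = 5.696 kg/s × -484.38 kJ/kg = -2759.1 kJ/s
|Q| = 2759.1 kW = 9932.6 MJ/h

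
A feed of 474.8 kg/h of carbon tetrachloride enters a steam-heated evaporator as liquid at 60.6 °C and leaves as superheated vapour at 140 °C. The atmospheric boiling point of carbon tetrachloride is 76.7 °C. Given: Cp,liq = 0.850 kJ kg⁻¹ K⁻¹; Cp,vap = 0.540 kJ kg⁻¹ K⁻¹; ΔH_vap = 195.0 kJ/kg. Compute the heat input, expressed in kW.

liquid 60.6→76.7 °C: 13.685 kJ/kg
vaporisation at 76.7 °C: 195 kJ/kg
vapour 76.7→140 °C: 34.182 kJ/kg
Δh = 13.685 + 195 + 34.182 = 242.87 kJ/kg
Q = ṁ·Δh = 474.8 kg/h × 242.87 kJ/kg = 115310 kJ/h
|Q| = 32.031 kW

Q = 32.0 kW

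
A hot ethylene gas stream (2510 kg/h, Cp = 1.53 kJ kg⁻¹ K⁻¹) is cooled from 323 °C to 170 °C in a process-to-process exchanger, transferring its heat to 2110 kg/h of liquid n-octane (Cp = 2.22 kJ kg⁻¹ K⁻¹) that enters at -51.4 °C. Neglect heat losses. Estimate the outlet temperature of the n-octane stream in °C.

Heat released by hot stream: Q = 2510 × 1.53 × (323 − 170) = 587570 kJ/h
Energy balance on cold side (adiabatic exchanger): Q = ṁ_c·Cp_c·(T_c,out − T_c,in)
T_c,out = -51.4 + 587570/(2110 × 2.22) = 74.036 °C

T_c,out = 74.0 °C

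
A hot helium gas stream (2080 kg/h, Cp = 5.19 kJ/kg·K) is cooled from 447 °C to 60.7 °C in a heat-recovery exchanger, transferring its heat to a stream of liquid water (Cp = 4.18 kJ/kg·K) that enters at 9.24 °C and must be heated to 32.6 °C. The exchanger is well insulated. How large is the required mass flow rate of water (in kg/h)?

Heat released by hot stream: Q = 2080 × 5.19 × (447 − 60.7) = 4.1702e+06 kJ/h
Energy balance on cold side (adiabatic exchanger): Q = ṁ_c·Cp_c·(T_c,out − T_c,in)
ṁ_c = 4.1702e+06 / [4.18 × (32.6 − 9.24)] = 42708 kg/h

ṁ_c = 42700 kg/h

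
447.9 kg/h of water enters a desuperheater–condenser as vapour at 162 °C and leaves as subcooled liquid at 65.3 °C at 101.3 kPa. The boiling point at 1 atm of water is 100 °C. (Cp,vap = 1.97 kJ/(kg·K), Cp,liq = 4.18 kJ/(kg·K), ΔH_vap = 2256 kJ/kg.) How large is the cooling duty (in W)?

vapour 162→100 °C: -122.14 kJ/kg
condensation at 100 °C: -2256 kJ/kg
liquid 100→65.3 °C: -145.05 kJ/kg
Δh = -122.14 + -2256 + -145.05 = -2523.2 kJ/kg
Q = ṁ·Δh = 447.9 kg/h × -2523.2 kJ/kg = -1.1301e+06 kJ/h
|Q| = 313.93 kW = 313930 W

Q_c = 314000 W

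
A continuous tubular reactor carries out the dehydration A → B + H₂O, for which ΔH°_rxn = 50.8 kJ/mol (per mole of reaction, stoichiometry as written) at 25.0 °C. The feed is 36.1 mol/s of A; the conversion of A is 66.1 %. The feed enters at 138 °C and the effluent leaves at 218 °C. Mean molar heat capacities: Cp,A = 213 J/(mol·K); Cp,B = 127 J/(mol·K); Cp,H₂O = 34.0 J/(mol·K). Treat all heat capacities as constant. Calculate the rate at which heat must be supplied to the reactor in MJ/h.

Q_in = 5720 MJ/h

Extent of reaction ξ = 0.661 × 36.1 = 23.862 mol/s
Reaction term: ξ·ΔH°_rxn = 23.862 × 50.8 = 1212.2 kJ/s
Sensible, feed 138→25 °C: -868.89 kJ/s
Outlet flows (mol/s): A 12.238, B 23.862, H₂O 23.862
Sensible, products 25→218 °C: 1244.6 kJ/s
Q = ΔH = 1587.9 kJ/s = 1587.9 kW
Heat supplied = 5716.3 MJ/h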